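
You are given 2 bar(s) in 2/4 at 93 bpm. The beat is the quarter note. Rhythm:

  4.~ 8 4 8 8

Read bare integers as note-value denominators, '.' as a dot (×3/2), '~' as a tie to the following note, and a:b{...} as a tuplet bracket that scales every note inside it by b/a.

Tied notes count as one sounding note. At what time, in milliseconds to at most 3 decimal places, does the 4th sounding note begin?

1. 0.0ms @ 0 + 1290.323ms (2)
2. 1290.323ms @ 2 + 645.161ms (1)
3. 1935.484ms @ 3 + 322.581ms (1/2)
4. 2258.065ms @ 7/2 + 322.581ms (1/2)

note 4 onset = 7/2b = 2258.065ms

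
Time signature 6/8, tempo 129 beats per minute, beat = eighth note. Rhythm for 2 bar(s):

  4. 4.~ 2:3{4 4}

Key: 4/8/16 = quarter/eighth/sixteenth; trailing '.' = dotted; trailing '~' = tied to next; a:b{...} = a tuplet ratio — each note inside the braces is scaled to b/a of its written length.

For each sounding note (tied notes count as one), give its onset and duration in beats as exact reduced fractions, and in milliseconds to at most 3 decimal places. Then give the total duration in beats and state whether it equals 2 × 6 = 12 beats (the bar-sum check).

1) 0.0ms=0b +1395.349ms=3b
2) 1395.349ms=3b +2790.698ms=6b
3) 4186.047ms=9b +1395.349ms=3b
Σ=12b of 12 (129bpm 6/8) — PASS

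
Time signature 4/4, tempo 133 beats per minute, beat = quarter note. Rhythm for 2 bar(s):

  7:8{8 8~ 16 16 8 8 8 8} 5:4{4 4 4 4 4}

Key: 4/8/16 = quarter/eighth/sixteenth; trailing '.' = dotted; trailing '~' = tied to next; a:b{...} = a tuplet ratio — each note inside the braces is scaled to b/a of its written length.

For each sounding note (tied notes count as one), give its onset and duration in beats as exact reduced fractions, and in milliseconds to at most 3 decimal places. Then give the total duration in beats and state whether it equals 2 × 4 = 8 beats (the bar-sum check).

1) 0.0ms=0b +257.787ms=4/7b
2) 257.787ms=4/7b +386.681ms=6/7b
3) 644.468ms=10/7b +128.894ms=2/7b
4) 773.362ms=12/7b +257.787ms=4/7b
5) 1031.149ms=16/7b +257.787ms=4/7b
6) 1288.937ms=20/7b +257.787ms=4/7b
7) 1546.724ms=24/7b +257.787ms=4/7b
8) 1804.511ms=4b +360.902ms=4/5b
9) 2165.414ms=24/5b +360.902ms=4/5b
10) 2526.316ms=28/5b +360.902ms=4/5b
11) 2887.218ms=32/5b +360.902ms=4/5b
12) 3248.12ms=36/5b +360.902ms=4/5b
Σ=8b of 8 (133bpm 4/4) — PASS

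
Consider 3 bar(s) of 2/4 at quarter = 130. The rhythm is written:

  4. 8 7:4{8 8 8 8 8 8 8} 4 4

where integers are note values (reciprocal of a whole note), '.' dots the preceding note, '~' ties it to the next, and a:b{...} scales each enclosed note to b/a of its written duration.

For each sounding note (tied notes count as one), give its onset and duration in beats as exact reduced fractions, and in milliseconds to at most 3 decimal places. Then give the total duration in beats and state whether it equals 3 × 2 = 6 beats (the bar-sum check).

1) 0.0ms=0b +692.308ms=3/2b
2) 692.308ms=3/2b +230.769ms=1/2b
3) 923.077ms=2b +131.868ms=2/7b
4) 1054.945ms=16/7b +131.868ms=2/7b
5) 1186.813ms=18/7b +131.868ms=2/7b
6) 1318.681ms=20/7b +131.868ms=2/7b
7) 1450.549ms=22/7b +131.868ms=2/7b
8) 1582.418ms=24/7b +131.868ms=2/7b
9) 1714.286ms=26/7b +131.868ms=2/7b
10) 1846.154ms=4b +461.538ms=1b
11) 2307.692ms=5b +461.538ms=1b
Σ=6b of 6 (130bpm 2/4) — PASS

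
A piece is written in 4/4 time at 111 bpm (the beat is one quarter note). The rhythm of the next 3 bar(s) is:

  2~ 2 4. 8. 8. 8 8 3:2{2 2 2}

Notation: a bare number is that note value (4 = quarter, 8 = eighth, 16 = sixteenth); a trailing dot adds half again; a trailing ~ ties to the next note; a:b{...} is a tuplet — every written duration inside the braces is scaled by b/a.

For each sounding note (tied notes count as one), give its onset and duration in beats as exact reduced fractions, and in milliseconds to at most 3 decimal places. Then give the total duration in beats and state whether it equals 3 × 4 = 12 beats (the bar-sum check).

1) 0.0ms=0b +2162.162ms=4b
2) 2162.162ms=4b +810.811ms=3/2b
3) 2972.973ms=11/2b +405.405ms=3/4b
4) 3378.378ms=25/4b +405.405ms=3/4b
5) 3783.784ms=7b +270.27ms=1/2b
6) 4054.054ms=15/2b +270.27ms=1/2b
7) 4324.324ms=8b +720.721ms=4/3b
8) 5045.045ms=28/3b +720.721ms=4/3b
9) 5765.766ms=32/3b +720.721ms=4/3b
Σ=12b of 12 (111bpm 4/4) — PASS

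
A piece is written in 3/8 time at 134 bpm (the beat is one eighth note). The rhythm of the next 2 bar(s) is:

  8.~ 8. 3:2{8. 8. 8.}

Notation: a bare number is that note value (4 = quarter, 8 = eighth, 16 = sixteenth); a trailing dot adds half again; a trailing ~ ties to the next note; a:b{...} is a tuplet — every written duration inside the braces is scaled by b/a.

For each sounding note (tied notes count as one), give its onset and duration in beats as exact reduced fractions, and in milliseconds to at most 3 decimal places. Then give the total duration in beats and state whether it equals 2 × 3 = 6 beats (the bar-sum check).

1) 0.0ms=0b +1343.284ms=3b
2) 1343.284ms=3b +447.761ms=1b
3) 1791.045ms=4b +447.761ms=1b
4) 2238.806ms=5b +447.761ms=1b
Σ=6b of 6 (134bpm 3/8) — PASS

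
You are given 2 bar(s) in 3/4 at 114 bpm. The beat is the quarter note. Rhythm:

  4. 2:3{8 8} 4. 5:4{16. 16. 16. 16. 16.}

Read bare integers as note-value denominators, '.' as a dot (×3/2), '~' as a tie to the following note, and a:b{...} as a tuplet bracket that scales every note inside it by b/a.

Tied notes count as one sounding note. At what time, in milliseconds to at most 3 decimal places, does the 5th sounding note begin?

1. 0.0ms @ 0 + 789.474ms (3/2)
2. 789.474ms @ 3/2 + 394.737ms (3/4)
3. 1184.211ms @ 9/4 + 394.737ms (3/4)
4. 1578.947ms @ 3 + 789.474ms (3/2)
5. 2368.421ms @ 9/2 + 157.895ms (3/10)
6. 2526.316ms @ 24/5 + 157.895ms (3/10)
7. 2684.211ms @ 51/10 + 157.895ms (3/10)
8. 2842.105ms @ 27/5 + 157.895ms (3/10)
9. 3000.0ms @ 57/10 + 157.895ms (3/10)

note 5 onset = 9/2b = 2368.421ms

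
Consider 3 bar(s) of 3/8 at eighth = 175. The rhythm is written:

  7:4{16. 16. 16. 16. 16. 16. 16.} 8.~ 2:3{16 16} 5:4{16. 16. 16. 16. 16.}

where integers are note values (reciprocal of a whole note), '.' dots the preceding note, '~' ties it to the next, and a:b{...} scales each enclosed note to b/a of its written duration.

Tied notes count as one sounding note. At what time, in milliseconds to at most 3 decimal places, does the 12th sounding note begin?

note 12 onset = 36/5b = 2468.571ms

1. 0.0ms @ 0 + 146.939ms (3/7)
2. 146.939ms @ 3/7 + 146.939ms (3/7)
3. 293.878ms @ 6/7 + 146.939ms (3/7)
4. 440.816ms @ 9/7 + 146.939ms (3/7)
5. 587.755ms @ 12/7 + 146.939ms (3/7)
6. 734.694ms @ 15/7 + 146.939ms (3/7)
7. 881.633ms @ 18/7 + 146.939ms (3/7)
8. 1028.571ms @ 3 + 771.429ms (9/4)
9. 1800.0ms @ 21/4 + 257.143ms (3/4)
10. 2057.143ms @ 6 + 205.714ms (3/5)
11. 2262.857ms @ 33/5 + 205.714ms (3/5)
12. 2468.571ms @ 36/5 + 205.714ms (3/5)
13. 2674.286ms @ 39/5 + 205.714ms (3/5)
14. 2880.0ms @ 42/5 + 205.714ms (3/5)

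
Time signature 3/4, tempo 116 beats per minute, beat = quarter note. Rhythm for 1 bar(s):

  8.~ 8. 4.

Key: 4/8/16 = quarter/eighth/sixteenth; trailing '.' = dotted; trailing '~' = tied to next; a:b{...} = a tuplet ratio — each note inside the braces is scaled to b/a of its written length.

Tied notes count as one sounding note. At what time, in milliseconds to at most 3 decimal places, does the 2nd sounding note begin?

note 2 onset = 3/2b = 775.862ms

1. 0.0ms @ 0 + 775.862ms (3/2)
2. 775.862ms @ 3/2 + 775.862ms (3/2)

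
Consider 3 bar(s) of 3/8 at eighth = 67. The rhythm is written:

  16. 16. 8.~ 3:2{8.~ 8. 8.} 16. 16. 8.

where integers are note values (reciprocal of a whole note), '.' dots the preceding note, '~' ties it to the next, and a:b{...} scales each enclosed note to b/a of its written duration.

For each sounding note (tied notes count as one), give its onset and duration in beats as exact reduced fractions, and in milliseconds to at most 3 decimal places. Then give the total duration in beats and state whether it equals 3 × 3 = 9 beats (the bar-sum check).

1) 0.0ms=0b +671.642ms=3/4b
2) 671.642ms=3/4b +671.642ms=3/4b
3) 1343.284ms=3/2b +3134.328ms=7/2b
4) 4477.612ms=5b +895.522ms=1b
5) 5373.134ms=6b +671.642ms=3/4b
6) 6044.776ms=27/4b +671.642ms=3/4b
7) 6716.418ms=15/2b +1343.284ms=3/2b
Σ=9b of 9 (67bpm 3/8) — PASS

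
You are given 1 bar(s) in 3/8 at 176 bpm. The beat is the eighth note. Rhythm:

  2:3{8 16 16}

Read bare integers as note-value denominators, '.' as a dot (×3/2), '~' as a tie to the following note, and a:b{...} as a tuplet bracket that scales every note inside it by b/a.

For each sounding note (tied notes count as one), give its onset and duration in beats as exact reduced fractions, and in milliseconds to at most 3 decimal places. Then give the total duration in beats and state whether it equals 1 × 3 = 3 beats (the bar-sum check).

1) 0.0ms=0b +511.364ms=3/2b
2) 511.364ms=3/2b +255.682ms=3/4b
3) 767.045ms=9/4b +255.682ms=3/4b
Σ=3b of 3 (176bpm 3/8) — PASS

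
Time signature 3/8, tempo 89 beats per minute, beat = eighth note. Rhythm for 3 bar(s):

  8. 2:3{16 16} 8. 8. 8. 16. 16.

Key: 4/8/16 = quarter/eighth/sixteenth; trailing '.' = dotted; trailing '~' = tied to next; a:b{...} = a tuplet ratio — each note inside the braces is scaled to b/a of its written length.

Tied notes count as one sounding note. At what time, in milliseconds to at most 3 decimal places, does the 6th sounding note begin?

1. 0.0ms @ 0 + 1011.236ms (3/2)
2. 1011.236ms @ 3/2 + 505.618ms (3/4)
3. 1516.854ms @ 9/4 + 505.618ms (3/4)
4. 2022.472ms @ 3 + 1011.236ms (3/2)
5. 3033.708ms @ 9/2 + 1011.236ms (3/2)
6. 4044.944ms @ 6 + 1011.236ms (3/2)
7. 5056.18ms @ 15/2 + 505.618ms (3/4)
8. 5561.798ms @ 33/4 + 505.618ms (3/4)

note 6 onset = 6b = 4044.944ms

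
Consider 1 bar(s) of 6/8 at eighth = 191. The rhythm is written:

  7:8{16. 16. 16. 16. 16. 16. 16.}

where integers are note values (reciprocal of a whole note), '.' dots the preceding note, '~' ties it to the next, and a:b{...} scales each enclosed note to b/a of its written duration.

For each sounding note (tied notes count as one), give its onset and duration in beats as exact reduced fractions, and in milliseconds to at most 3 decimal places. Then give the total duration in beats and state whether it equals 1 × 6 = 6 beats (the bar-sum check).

1) 0.0ms=0b +269.26ms=6/7b
2) 269.26ms=6/7b +269.26ms=6/7b
3) 538.519ms=12/7b +269.26ms=6/7b
4) 807.779ms=18/7b +269.26ms=6/7b
5) 1077.038ms=24/7b +269.26ms=6/7b
6) 1346.298ms=30/7b +269.26ms=6/7b
7) 1615.557ms=36/7b +269.26ms=6/7b
Σ=6b of 6 (191bpm 6/8) — PASS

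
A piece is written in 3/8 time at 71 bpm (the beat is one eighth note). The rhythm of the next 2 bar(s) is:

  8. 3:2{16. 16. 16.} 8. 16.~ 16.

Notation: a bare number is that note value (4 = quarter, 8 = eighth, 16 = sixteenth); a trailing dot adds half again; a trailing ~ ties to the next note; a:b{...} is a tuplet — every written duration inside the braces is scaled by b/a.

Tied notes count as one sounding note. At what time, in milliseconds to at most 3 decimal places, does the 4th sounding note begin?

note 4 onset = 5/2b = 2112.676ms

1. 0.0ms @ 0 + 1267.606ms (3/2)
2. 1267.606ms @ 3/2 + 422.535ms (1/2)
3. 1690.141ms @ 2 + 422.535ms (1/2)
4. 2112.676ms @ 5/2 + 422.535ms (1/2)
5. 2535.211ms @ 3 + 1267.606ms (3/2)
6. 3802.817ms @ 9/2 + 1267.606ms (3/2)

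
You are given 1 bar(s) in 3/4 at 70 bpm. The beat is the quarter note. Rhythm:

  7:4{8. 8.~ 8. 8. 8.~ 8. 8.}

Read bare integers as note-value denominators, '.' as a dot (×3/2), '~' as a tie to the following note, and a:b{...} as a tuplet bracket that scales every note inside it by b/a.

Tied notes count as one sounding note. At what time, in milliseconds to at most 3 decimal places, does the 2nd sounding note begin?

note 2 onset = 3/7b = 367.347ms

1. 0.0ms @ 0 + 367.347ms (3/7)
2. 367.347ms @ 3/7 + 734.694ms (6/7)
3. 1102.041ms @ 9/7 + 367.347ms (3/7)
4. 1469.388ms @ 12/7 + 734.694ms (6/7)
5. 2204.082ms @ 18/7 + 367.347ms (3/7)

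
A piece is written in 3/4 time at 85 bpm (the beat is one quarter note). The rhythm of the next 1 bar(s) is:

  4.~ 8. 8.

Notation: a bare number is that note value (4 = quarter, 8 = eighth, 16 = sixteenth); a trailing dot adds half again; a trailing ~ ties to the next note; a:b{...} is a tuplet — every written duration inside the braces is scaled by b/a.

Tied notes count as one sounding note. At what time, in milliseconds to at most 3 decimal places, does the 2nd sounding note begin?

note 2 onset = 9/4b = 1588.235ms

1. 0.0ms @ 0 + 1588.235ms (9/4)
2. 1588.235ms @ 9/4 + 529.412ms (3/4)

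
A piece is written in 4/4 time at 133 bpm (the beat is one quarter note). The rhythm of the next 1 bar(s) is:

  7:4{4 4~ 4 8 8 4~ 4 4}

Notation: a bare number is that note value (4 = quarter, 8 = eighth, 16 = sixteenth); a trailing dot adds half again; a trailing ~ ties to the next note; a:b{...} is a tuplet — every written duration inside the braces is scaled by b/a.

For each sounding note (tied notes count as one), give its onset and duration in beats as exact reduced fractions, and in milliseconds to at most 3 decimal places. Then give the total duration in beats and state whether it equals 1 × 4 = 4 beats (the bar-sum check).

1) 0.0ms=0b +257.787ms=4/7b
2) 257.787ms=4/7b +515.575ms=8/7b
3) 773.362ms=12/7b +128.894ms=2/7b
4) 902.256ms=2b +128.894ms=2/7b
5) 1031.149ms=16/7b +515.575ms=8/7b
6) 1546.724ms=24/7b +257.787ms=4/7b
Σ=4b of 4 (133bpm 4/4) — PASS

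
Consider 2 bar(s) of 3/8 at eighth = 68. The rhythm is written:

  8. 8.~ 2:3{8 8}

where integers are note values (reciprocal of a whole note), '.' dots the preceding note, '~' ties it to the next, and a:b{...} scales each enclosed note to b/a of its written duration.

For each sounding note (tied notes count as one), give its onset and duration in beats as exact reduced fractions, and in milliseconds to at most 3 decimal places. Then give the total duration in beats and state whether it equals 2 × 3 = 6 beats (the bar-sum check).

1) 0.0ms=0b +1323.529ms=3/2b
2) 1323.529ms=3/2b +2647.059ms=3b
3) 3970.588ms=9/2b +1323.529ms=3/2b
Σ=6b of 6 (68bpm 3/8) — PASS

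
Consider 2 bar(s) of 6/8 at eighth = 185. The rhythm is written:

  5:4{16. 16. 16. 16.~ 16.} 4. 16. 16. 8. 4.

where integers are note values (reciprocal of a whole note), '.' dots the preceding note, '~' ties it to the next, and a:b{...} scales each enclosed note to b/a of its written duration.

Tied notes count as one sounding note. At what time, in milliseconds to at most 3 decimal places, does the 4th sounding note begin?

1. 0.0ms @ 0 + 194.595ms (3/5)
2. 194.595ms @ 3/5 + 194.595ms (3/5)
3. 389.189ms @ 6/5 + 194.595ms (3/5)
4. 583.784ms @ 9/5 + 389.189ms (6/5)
5. 972.973ms @ 3 + 972.973ms (3)
6. 1945.946ms @ 6 + 243.243ms (3/4)
7. 2189.189ms @ 27/4 + 243.243ms (3/4)
8. 2432.432ms @ 15/2 + 486.486ms (3/2)
9. 2918.919ms @ 9 + 972.973ms (3)

note 4 onset = 9/5b = 583.784ms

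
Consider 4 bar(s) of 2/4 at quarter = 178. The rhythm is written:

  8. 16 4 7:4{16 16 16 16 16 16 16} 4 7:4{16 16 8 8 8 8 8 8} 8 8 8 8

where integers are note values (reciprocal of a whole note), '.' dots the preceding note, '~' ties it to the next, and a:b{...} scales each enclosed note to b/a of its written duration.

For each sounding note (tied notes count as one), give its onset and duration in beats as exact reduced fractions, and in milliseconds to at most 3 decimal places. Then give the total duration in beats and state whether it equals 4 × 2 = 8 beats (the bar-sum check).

1) 0.0ms=0b +252.809ms=3/4b
2) 252.809ms=3/4b +84.27ms=1/4b
3) 337.079ms=1b +337.079ms=1b
4) 674.157ms=2b +48.154ms=1/7b
5) 722.311ms=15/7b +48.154ms=1/7b
6) 770.465ms=16/7b +48.154ms=1/7b
7) 818.62ms=17/7b +48.154ms=1/7b
8) 866.774ms=18/7b +48.154ms=1/7b
9) 914.928ms=19/7b +48.154ms=1/7b
10) 963.082ms=20/7b +48.154ms=1/7b
11) 1011.236ms=3b +337.079ms=1b
12) 1348.315ms=4b +48.154ms=1/7b
13) 1396.469ms=29/7b +48.154ms=1/7b
14) 1444.623ms=30/7b +96.308ms=2/7b
15) 1540.931ms=32/7b +96.308ms=2/7b
16) 1637.239ms=34/7b +96.308ms=2/7b
17) 1733.547ms=36/7b +96.308ms=2/7b
18) 1829.856ms=38/7b +96.308ms=2/7b
19) 1926.164ms=40/7b +96.308ms=2/7b
20) 2022.472ms=6b +168.539ms=1/2b
21) 2191.011ms=13/2b +168.539ms=1/2b
22) 2359.551ms=7b +168.539ms=1/2b
23) 2528.09ms=15/2b +168.539ms=1/2b
Σ=8b of 8 (178bpm 2/4) — PASS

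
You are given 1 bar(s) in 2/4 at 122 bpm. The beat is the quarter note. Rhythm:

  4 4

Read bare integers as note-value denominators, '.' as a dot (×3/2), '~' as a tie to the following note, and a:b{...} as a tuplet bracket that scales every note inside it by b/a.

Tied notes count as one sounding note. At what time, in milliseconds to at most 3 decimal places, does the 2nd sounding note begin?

note 2 onset = 1b = 491.803ms

1. 0.0ms @ 0 + 491.803ms (1)
2. 491.803ms @ 1 + 491.803ms (1)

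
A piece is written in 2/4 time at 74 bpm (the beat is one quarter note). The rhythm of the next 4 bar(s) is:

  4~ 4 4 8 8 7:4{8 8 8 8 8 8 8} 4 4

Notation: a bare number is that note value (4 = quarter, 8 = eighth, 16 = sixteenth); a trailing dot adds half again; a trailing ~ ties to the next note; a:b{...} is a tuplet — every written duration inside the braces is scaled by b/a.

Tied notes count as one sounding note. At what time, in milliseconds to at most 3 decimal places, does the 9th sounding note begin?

1. 0.0ms @ 0 + 1621.622ms (2)
2. 1621.622ms @ 2 + 810.811ms (1)
3. 2432.432ms @ 3 + 405.405ms (1/2)
4. 2837.838ms @ 7/2 + 405.405ms (1/2)
5. 3243.243ms @ 4 + 231.66ms (2/7)
6. 3474.903ms @ 30/7 + 231.66ms (2/7)
7. 3706.564ms @ 32/7 + 231.66ms (2/7)
8. 3938.224ms @ 34/7 + 231.66ms (2/7)
9. 4169.884ms @ 36/7 + 231.66ms (2/7)
10. 4401.544ms @ 38/7 + 231.66ms (2/7)
11. 4633.205ms @ 40/7 + 231.66ms (2/7)
12. 4864.865ms @ 6 + 810.811ms (1)
13. 5675.676ms @ 7 + 810.811ms (1)

note 9 onset = 36/7b = 4169.884ms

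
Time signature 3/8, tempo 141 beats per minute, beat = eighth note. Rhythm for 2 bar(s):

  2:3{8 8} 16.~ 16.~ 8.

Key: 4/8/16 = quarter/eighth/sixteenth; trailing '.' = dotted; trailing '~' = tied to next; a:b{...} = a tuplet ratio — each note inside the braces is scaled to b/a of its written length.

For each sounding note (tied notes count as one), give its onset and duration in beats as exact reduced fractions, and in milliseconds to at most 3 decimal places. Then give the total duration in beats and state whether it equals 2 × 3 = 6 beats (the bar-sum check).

1) 0.0ms=0b +638.298ms=3/2b
2) 638.298ms=3/2b +638.298ms=3/2b
3) 1276.596ms=3b +1276.596ms=3b
Σ=6b of 6 (141bpm 3/8) — PASS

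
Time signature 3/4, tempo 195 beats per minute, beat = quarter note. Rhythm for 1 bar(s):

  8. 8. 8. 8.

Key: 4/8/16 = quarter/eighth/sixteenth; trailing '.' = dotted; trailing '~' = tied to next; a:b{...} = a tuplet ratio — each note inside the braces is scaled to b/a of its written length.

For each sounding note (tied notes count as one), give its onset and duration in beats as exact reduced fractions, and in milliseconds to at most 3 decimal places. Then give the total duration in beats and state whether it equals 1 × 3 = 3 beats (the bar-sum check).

1) 0.0ms=0b +230.769ms=3/4b
2) 230.769ms=3/4b +230.769ms=3/4b
3) 461.538ms=3/2b +230.769ms=3/4b
4) 692.308ms=9/4b +230.769ms=3/4b
Σ=3b of 3 (195bpm 3/4) — PASS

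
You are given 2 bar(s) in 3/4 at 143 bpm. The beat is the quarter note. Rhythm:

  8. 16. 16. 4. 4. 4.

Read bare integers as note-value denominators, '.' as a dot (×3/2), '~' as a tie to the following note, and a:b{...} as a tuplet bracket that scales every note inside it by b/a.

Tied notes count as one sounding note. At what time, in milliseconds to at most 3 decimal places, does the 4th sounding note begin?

note 4 onset = 3/2b = 629.371ms

1. 0.0ms @ 0 + 314.685ms (3/4)
2. 314.685ms @ 3/4 + 157.343ms (3/8)
3. 472.028ms @ 9/8 + 157.343ms (3/8)
4. 629.371ms @ 3/2 + 629.371ms (3/2)
5. 1258.741ms @ 3 + 629.371ms (3/2)
6. 1888.112ms @ 9/2 + 629.371ms (3/2)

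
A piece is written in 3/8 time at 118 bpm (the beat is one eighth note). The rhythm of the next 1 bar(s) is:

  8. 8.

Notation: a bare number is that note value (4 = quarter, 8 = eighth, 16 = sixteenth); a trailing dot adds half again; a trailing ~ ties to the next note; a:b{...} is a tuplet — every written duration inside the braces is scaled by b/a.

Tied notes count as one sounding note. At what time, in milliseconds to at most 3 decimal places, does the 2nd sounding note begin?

note 2 onset = 3/2b = 762.712ms

1. 0.0ms @ 0 + 762.712ms (3/2)
2. 762.712ms @ 3/2 + 762.712ms (3/2)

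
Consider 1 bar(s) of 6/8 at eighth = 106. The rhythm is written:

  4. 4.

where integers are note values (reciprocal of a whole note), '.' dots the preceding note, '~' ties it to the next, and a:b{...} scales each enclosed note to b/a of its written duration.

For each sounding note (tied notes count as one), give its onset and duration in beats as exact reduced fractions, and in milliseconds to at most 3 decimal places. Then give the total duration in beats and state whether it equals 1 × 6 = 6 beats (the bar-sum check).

1) 0.0ms=0b +1698.113ms=3b
2) 1698.113ms=3b +1698.113ms=3b
Σ=6b of 6 (106bpm 6/8) — PASS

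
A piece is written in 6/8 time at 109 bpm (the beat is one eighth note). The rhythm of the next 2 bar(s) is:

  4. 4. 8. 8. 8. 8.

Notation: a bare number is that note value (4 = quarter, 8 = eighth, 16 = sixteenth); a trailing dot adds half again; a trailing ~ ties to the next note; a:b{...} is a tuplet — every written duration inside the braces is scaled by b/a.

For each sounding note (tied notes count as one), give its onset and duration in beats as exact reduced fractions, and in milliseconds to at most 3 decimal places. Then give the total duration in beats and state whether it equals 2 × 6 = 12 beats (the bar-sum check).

1) 0.0ms=0b +1651.376ms=3b
2) 1651.376ms=3b +1651.376ms=3b
3) 3302.752ms=6b +825.688ms=3/2b
4) 4128.44ms=15/2b +825.688ms=3/2b
5) 4954.128ms=9b +825.688ms=3/2b
6) 5779.817ms=21/2b +825.688ms=3/2b
Σ=12b of 12 (109bpm 6/8) — PASS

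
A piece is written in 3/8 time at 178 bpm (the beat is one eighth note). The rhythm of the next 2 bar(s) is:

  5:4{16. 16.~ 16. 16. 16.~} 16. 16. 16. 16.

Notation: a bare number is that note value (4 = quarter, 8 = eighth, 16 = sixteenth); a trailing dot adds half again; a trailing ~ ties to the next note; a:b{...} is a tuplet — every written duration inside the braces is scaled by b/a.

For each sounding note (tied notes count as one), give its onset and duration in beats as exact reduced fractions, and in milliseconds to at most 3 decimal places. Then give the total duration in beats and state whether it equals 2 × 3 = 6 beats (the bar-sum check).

1) 0.0ms=0b +202.247ms=3/5b
2) 202.247ms=3/5b +404.494ms=6/5b
3) 606.742ms=9/5b +202.247ms=3/5b
4) 808.989ms=12/5b +455.056ms=27/20b
5) 1264.045ms=15/4b +252.809ms=3/4b
6) 1516.854ms=9/2b +252.809ms=3/4b
7) 1769.663ms=21/4b +252.809ms=3/4b
Σ=6b of 6 (178bpm 3/8) — PASS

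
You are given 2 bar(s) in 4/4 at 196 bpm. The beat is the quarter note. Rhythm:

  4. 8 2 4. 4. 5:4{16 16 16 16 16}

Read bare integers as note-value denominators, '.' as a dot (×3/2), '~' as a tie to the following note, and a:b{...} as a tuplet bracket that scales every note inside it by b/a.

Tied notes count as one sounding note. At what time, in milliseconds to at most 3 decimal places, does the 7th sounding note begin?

note 7 onset = 36/5b = 2204.082ms

1. 0.0ms @ 0 + 459.184ms (3/2)
2. 459.184ms @ 3/2 + 153.061ms (1/2)
3. 612.245ms @ 2 + 612.245ms (2)
4. 1224.49ms @ 4 + 459.184ms (3/2)
5. 1683.673ms @ 11/2 + 459.184ms (3/2)
6. 2142.857ms @ 7 + 61.224ms (1/5)
7. 2204.082ms @ 36/5 + 61.224ms (1/5)
8. 2265.306ms @ 37/5 + 61.224ms (1/5)
9. 2326.531ms @ 38/5 + 61.224ms (1/5)
10. 2387.755ms @ 39/5 + 61.224ms (1/5)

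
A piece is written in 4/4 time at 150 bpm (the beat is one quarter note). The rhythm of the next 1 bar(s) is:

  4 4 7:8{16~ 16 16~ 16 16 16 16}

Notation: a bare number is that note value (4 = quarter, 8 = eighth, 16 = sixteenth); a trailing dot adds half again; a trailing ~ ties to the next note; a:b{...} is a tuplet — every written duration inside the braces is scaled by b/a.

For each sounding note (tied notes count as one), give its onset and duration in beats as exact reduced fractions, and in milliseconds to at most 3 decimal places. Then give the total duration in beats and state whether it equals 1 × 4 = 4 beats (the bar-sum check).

1) 0.0ms=0b +400.0ms=1b
2) 400.0ms=1b +400.0ms=1b
3) 800.0ms=2b +228.571ms=4/7b
4) 1028.571ms=18/7b +228.571ms=4/7b
5) 1257.143ms=22/7b +114.286ms=2/7b
6) 1371.429ms=24/7b +114.286ms=2/7b
7) 1485.714ms=26/7b +114.286ms=2/7b
Σ=4b of 4 (150bpm 4/4) — PASS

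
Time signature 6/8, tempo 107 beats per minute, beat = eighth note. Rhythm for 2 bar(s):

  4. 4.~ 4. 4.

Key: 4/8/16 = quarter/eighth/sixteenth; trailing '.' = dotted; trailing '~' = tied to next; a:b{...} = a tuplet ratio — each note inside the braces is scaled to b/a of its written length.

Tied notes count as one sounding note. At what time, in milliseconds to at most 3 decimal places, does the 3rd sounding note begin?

note 3 onset = 9b = 5046.729ms

1. 0.0ms @ 0 + 1682.243ms (3)
2. 1682.243ms @ 3 + 3364.486ms (6)
3. 5046.729ms @ 9 + 1682.243ms (3)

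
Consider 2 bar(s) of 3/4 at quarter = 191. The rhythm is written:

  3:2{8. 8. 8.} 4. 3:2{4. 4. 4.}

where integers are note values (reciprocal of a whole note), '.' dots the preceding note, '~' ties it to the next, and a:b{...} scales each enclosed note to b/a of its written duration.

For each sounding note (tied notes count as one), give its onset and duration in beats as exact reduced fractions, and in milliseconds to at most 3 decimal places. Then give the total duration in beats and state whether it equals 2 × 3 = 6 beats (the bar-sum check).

1) 0.0ms=0b +157.068ms=1/2b
2) 157.068ms=1/2b +157.068ms=1/2b
3) 314.136ms=1b +157.068ms=1/2b
4) 471.204ms=3/2b +471.204ms=3/2b
5) 942.408ms=3b +314.136ms=1b
6) 1256.545ms=4b +314.136ms=1b
7) 1570.681ms=5b +314.136ms=1b
Σ=6b of 6 (191bpm 3/4) — PASS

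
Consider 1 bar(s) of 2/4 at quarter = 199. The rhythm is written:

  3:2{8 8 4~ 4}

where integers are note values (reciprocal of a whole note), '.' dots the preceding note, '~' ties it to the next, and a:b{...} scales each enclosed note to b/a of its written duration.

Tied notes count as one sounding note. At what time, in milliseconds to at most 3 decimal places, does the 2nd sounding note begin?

note 2 onset = 1/3b = 100.503ms

1. 0.0ms @ 0 + 100.503ms (1/3)
2. 100.503ms @ 1/3 + 100.503ms (1/3)
3. 201.005ms @ 2/3 + 402.01ms (4/3)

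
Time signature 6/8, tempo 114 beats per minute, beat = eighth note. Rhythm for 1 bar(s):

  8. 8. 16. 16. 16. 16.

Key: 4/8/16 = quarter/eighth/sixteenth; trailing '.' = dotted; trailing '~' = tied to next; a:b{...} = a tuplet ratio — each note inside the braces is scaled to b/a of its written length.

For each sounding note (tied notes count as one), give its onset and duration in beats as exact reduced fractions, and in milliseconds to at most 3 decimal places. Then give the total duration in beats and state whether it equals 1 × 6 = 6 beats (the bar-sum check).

1) 0.0ms=0b +789.474ms=3/2b
2) 789.474ms=3/2b +789.474ms=3/2b
3) 1578.947ms=3b +394.737ms=3/4b
4) 1973.684ms=15/4b +394.737ms=3/4b
5) 2368.421ms=9/2b +394.737ms=3/4b
6) 2763.158ms=21/4b +394.737ms=3/4b
Σ=6b of 6 (114bpm 6/8) — PASS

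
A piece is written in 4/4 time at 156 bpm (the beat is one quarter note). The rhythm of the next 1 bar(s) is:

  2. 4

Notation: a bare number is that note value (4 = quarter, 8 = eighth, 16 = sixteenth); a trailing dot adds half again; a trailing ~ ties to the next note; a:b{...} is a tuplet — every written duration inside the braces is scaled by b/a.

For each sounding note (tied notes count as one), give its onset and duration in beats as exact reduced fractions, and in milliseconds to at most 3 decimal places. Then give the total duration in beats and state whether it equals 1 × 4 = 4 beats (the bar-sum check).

1) 0.0ms=0b +1153.846ms=3b
2) 1153.846ms=3b +384.615ms=1b
Σ=4b of 4 (156bpm 4/4) — PASS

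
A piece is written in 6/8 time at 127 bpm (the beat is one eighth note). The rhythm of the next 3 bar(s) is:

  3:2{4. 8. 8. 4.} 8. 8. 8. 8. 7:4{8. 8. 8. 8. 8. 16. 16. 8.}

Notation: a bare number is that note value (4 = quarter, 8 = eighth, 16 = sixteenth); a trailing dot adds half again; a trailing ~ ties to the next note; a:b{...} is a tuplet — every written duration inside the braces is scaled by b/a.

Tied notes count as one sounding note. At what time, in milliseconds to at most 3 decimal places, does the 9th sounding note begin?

1. 0.0ms @ 0 + 944.882ms (2)
2. 944.882ms @ 2 + 472.441ms (1)
3. 1417.323ms @ 3 + 472.441ms (1)
4. 1889.764ms @ 4 + 944.882ms (2)
5. 2834.646ms @ 6 + 708.661ms (3/2)
6. 3543.307ms @ 15/2 + 708.661ms (3/2)
7. 4251.969ms @ 9 + 708.661ms (3/2)
8. 4960.63ms @ 21/2 + 708.661ms (3/2)
9. 5669.291ms @ 12 + 404.949ms (6/7)
10. 6074.241ms @ 90/7 + 404.949ms (6/7)
11. 6479.19ms @ 96/7 + 404.949ms (6/7)
12. 6884.139ms @ 102/7 + 404.949ms (6/7)
13. 7289.089ms @ 108/7 + 404.949ms (6/7)
14. 7694.038ms @ 114/7 + 202.475ms (3/7)
15. 7896.513ms @ 117/7 + 202.475ms (3/7)
16. 8098.988ms @ 120/7 + 404.949ms (6/7)

note 9 onset = 12b = 5669.291ms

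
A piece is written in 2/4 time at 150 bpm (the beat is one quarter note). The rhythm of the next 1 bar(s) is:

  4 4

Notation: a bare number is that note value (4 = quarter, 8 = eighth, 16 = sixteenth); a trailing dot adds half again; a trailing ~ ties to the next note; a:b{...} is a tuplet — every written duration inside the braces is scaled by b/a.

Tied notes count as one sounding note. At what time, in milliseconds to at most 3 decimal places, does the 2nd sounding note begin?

note 2 onset = 1b = 400.0ms

1. 0.0ms @ 0 + 400.0ms (1)
2. 400.0ms @ 1 + 400.0ms (1)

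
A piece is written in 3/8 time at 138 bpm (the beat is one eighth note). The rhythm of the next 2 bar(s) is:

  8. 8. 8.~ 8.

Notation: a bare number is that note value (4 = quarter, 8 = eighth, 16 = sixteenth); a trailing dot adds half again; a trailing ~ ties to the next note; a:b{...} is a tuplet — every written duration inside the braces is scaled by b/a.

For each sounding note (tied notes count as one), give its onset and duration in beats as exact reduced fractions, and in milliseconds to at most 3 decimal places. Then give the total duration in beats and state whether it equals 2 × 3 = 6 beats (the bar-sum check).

1) 0.0ms=0b +652.174ms=3/2b
2) 652.174ms=3/2b +652.174ms=3/2b
3) 1304.348ms=3b +1304.348ms=3b
Σ=6b of 6 (138bpm 3/8) — PASS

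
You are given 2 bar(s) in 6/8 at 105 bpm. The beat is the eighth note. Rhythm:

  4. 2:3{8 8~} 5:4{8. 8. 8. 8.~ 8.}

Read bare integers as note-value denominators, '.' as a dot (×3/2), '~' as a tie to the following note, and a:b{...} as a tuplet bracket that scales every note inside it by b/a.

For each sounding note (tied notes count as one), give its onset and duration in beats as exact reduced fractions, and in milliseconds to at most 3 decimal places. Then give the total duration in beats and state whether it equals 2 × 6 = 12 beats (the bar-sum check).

1) 0.0ms=0b +1714.286ms=3b
2) 1714.286ms=3b +857.143ms=3/2b
3) 2571.429ms=9/2b +1542.857ms=27/10b
4) 4114.286ms=36/5b +685.714ms=6/5b
5) 4800.0ms=42/5b +685.714ms=6/5b
6) 5485.714ms=48/5b +1371.429ms=12/5b
Σ=12b of 12 (105bpm 6/8) — PASS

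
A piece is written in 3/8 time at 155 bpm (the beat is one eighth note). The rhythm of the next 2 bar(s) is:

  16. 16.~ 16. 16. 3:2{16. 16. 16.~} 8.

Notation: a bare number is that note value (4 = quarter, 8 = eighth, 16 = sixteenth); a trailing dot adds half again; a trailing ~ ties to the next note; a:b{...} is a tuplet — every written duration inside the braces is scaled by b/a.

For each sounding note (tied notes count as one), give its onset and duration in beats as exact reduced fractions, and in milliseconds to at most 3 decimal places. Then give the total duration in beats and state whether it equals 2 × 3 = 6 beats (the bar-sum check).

1) 0.0ms=0b +290.323ms=3/4b
2) 290.323ms=3/4b +580.645ms=3/2b
3) 870.968ms=9/4b +290.323ms=3/4b
4) 1161.29ms=3b +193.548ms=1/2b
5) 1354.839ms=7/2b +193.548ms=1/2b
6) 1548.387ms=4b +774.194ms=2b
Σ=6b of 6 (155bpm 3/8) — PASS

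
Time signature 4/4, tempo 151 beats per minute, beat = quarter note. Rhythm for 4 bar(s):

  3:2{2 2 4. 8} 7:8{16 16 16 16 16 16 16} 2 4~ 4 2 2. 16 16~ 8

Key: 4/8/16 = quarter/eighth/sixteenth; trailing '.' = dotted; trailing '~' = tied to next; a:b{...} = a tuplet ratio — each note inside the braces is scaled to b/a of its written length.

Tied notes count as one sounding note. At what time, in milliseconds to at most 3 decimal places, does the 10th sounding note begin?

note 10 onset = 38/7b = 2157.048ms

1. 0.0ms @ 0 + 529.801ms (4/3)
2. 529.801ms @ 4/3 + 529.801ms (4/3)
3. 1059.603ms @ 8/3 + 397.351ms (1)
4. 1456.954ms @ 11/3 + 132.45ms (1/3)
5. 1589.404ms @ 4 + 113.529ms (2/7)
6. 1702.933ms @ 30/7 + 113.529ms (2/7)
7. 1816.462ms @ 32/7 + 113.529ms (2/7)
8. 1929.991ms @ 34/7 + 113.529ms (2/7)
9. 2043.519ms @ 36/7 + 113.529ms (2/7)
10. 2157.048ms @ 38/7 + 113.529ms (2/7)
11. 2270.577ms @ 40/7 + 113.529ms (2/7)
12. 2384.106ms @ 6 + 794.702ms (2)
13. 3178.808ms @ 8 + 794.702ms (2)
14. 3973.51ms @ 10 + 794.702ms (2)
15. 4768.212ms @ 12 + 1192.053ms (3)
16. 5960.265ms @ 15 + 99.338ms (1/4)
17. 6059.603ms @ 61/4 + 298.013ms (3/4)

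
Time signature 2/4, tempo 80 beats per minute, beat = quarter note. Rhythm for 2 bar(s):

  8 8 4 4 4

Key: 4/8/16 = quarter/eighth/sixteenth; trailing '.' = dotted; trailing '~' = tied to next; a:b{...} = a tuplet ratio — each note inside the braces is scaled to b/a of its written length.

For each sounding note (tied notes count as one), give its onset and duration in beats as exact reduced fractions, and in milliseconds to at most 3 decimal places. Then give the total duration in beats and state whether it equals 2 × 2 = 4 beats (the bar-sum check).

1) 0.0ms=0b +375.0ms=1/2b
2) 375.0ms=1/2b +375.0ms=1/2b
3) 750.0ms=1b +750.0ms=1b
4) 1500.0ms=2b +750.0ms=1b
5) 2250.0ms=3b +750.0ms=1b
Σ=4b of 4 (80bpm 2/4) — PASS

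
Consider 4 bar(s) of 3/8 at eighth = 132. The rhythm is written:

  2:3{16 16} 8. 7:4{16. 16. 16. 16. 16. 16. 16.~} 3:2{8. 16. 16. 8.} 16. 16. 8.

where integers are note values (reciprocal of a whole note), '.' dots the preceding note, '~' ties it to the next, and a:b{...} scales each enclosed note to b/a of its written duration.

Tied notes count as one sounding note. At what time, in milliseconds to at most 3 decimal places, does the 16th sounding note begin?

note 16 onset = 21/2b = 4772.727ms

1. 0.0ms @ 0 + 340.909ms (3/4)
2. 340.909ms @ 3/4 + 340.909ms (3/4)
3. 681.818ms @ 3/2 + 681.818ms (3/2)
4. 1363.636ms @ 3 + 194.805ms (3/7)
5. 1558.442ms @ 24/7 + 194.805ms (3/7)
6. 1753.247ms @ 27/7 + 194.805ms (3/7)
7. 1948.052ms @ 30/7 + 194.805ms (3/7)
8. 2142.857ms @ 33/7 + 194.805ms (3/7)
9. 2337.662ms @ 36/7 + 194.805ms (3/7)
10. 2532.468ms @ 39/7 + 649.351ms (10/7)
11. 3181.818ms @ 7 + 227.273ms (1/2)
12. 3409.091ms @ 15/2 + 227.273ms (1/2)
13. 3636.364ms @ 8 + 454.545ms (1)
14. 4090.909ms @ 9 + 340.909ms (3/4)
15. 4431.818ms @ 39/4 + 340.909ms (3/4)
16. 4772.727ms @ 21/2 + 681.818ms (3/2)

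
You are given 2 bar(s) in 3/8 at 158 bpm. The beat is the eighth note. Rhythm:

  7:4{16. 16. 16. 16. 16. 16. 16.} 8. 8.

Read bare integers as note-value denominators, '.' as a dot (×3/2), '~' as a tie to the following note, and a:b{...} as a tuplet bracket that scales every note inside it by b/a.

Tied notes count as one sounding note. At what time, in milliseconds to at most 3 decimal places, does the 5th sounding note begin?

1. 0.0ms @ 0 + 162.749ms (3/7)
2. 162.749ms @ 3/7 + 162.749ms (3/7)
3. 325.497ms @ 6/7 + 162.749ms (3/7)
4. 488.246ms @ 9/7 + 162.749ms (3/7)
5. 650.995ms @ 12/7 + 162.749ms (3/7)
6. 813.743ms @ 15/7 + 162.749ms (3/7)
7. 976.492ms @ 18/7 + 162.749ms (3/7)
8. 1139.241ms @ 3 + 569.62ms (3/2)
9. 1708.861ms @ 9/2 + 569.62ms (3/2)

note 5 onset = 12/7b = 650.995ms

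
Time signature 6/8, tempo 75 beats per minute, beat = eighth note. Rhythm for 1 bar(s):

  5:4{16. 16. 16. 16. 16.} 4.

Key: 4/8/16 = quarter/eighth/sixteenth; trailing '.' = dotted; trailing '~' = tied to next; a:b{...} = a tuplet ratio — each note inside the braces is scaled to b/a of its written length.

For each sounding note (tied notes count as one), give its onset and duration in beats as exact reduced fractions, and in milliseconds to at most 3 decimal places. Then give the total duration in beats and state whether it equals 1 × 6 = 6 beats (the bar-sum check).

1) 0.0ms=0b +480.0ms=3/5b
2) 480.0ms=3/5b +480.0ms=3/5b
3) 960.0ms=6/5b +480.0ms=3/5b
4) 1440.0ms=9/5b +480.0ms=3/5b
5) 1920.0ms=12/5b +480.0ms=3/5b
6) 2400.0ms=3b +2400.0ms=3b
Σ=6b of 6 (75bpm 6/8) — PASS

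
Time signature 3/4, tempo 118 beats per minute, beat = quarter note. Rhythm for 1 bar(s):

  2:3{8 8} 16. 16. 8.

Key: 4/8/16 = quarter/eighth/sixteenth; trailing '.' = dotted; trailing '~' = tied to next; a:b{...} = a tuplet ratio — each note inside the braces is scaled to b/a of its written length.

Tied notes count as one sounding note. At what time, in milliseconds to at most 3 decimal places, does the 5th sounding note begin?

1. 0.0ms @ 0 + 381.356ms (3/4)
2. 381.356ms @ 3/4 + 381.356ms (3/4)
3. 762.712ms @ 3/2 + 190.678ms (3/8)
4. 953.39ms @ 15/8 + 190.678ms (3/8)
5. 1144.068ms @ 9/4 + 381.356ms (3/4)

note 5 onset = 9/4b = 1144.068ms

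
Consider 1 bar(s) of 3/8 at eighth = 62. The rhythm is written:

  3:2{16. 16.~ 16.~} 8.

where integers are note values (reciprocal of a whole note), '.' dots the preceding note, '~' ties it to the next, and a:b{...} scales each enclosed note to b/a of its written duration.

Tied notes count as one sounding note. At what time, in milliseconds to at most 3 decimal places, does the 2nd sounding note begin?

note 2 onset = 1/2b = 483.871ms

1. 0.0ms @ 0 + 483.871ms (1/2)
2. 483.871ms @ 1/2 + 2419.355ms (5/2)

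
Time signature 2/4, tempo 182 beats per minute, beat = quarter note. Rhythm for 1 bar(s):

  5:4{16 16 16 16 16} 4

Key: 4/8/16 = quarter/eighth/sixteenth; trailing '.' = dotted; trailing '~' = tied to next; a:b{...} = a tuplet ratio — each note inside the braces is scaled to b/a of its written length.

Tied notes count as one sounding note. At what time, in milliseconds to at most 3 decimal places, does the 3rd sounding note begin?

note 3 onset = 2/5b = 131.868ms

1. 0.0ms @ 0 + 65.934ms (1/5)
2. 65.934ms @ 1/5 + 65.934ms (1/5)
3. 131.868ms @ 2/5 + 65.934ms (1/5)
4. 197.802ms @ 3/5 + 65.934ms (1/5)
5. 263.736ms @ 4/5 + 65.934ms (1/5)
6. 329.67ms @ 1 + 329.67ms (1)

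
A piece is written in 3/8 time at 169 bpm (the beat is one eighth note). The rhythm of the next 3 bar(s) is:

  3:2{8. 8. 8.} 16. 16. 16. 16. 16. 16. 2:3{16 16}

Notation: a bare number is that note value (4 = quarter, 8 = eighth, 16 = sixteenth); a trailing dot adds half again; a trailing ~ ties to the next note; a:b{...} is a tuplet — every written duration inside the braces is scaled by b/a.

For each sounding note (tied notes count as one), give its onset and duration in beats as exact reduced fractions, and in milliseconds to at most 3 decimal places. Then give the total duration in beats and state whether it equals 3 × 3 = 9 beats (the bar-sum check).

1) 0.0ms=0b +355.03ms=1b
2) 355.03ms=1b +355.03ms=1b
3) 710.059ms=2b +355.03ms=1b
4) 1065.089ms=3b +266.272ms=3/4b
5) 1331.361ms=15/4b +266.272ms=3/4b
6) 1597.633ms=9/2b +266.272ms=3/4b
7) 1863.905ms=21/4b +266.272ms=3/4b
8) 2130.178ms=6b +266.272ms=3/4b
9) 2396.45ms=27/4b +266.272ms=3/4b
10) 2662.722ms=15/2b +266.272ms=3/4b
11) 2928.994ms=33/4b +266.272ms=3/4b
Σ=9b of 9 (169bpm 3/8) — PASS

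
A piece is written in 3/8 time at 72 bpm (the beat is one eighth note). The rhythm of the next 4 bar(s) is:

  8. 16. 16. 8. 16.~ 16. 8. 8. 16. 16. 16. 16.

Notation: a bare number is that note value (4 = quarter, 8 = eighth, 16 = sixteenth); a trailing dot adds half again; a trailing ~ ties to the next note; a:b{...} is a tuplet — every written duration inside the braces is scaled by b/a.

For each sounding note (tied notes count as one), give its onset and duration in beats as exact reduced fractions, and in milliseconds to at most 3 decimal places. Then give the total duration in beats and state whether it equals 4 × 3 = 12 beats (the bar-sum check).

1) 0.0ms=0b +1250.0ms=3/2b
2) 1250.0ms=3/2b +625.0ms=3/4b
3) 1875.0ms=9/4b +625.0ms=3/4b
4) 2500.0ms=3b +1250.0ms=3/2b
5) 3750.0ms=9/2b +1250.0ms=3/2b
6) 5000.0ms=6b +1250.0ms=3/2b
7) 6250.0ms=15/2b +1250.0ms=3/2b
8) 7500.0ms=9b +625.0ms=3/4b
9) 8125.0ms=39/4b +625.0ms=3/4b
10) 8750.0ms=21/2b +625.0ms=3/4b
11) 9375.0ms=45/4b +625.0ms=3/4b
Σ=12b of 12 (72bpm 3/8) — PASS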